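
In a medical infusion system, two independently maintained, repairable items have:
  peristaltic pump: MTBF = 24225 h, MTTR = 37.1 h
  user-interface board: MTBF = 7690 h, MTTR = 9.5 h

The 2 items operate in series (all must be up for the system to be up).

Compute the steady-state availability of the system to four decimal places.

0.9972

A(peristaltic pump) = MTBF/(MTBF+MTTR) = 24225/(24225+37.1) = 0.998471
A(user-interface board) = MTBF/(MTBF+MTTR) = 7690/(7690+9.5) = 0.998766
Series availability: 0.998471 × 0.998766 = 0.9972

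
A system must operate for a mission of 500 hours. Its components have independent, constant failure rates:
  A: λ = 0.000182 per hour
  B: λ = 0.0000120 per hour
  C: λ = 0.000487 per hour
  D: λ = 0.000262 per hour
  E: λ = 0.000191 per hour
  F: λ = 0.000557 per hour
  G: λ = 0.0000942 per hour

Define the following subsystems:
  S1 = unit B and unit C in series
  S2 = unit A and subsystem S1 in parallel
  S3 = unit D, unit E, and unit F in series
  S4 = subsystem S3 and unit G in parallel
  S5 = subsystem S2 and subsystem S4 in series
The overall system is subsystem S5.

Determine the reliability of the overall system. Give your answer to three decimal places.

0.963

R(A) = exp(−0.000182 × 500) = 0.91302
R(B) = exp(−0.0000120 × 500) = 0.99402
R(C) = exp(−0.000487 × 500) = 0.78388
R(D) = exp(−0.000262 × 500) = 0.87722
R(E) = exp(−0.000191 × 500) = 0.90892
R(F) = exp(−0.000557 × 500) = 0.75692
R(G) = exp(−0.0000942 × 500) = 0.95399
Series (B and C): 0.99402 × 0.78388 = 0.77919
Parallel (A and [0.77919]): 1 − (1 − 0.91302)(1 − 0.77919) = 0.98079
Series (D, E, and F): 0.87722 × 0.90892 × 0.75692 = 0.60351
Parallel ([0.60351] and G): 1 − (1 − 0.60351)(1 − 0.95399) = 0.98176
Series ([0.98079] and [0.98176]): 0.98079 × 0.98176 = 0.963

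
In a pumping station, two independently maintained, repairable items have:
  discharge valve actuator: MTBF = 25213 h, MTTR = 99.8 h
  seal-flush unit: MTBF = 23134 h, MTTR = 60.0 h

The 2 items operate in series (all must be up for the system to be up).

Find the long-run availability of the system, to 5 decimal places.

0.99348

A(discharge valve actuator) = MTBF/(MTBF+MTTR) = 25213/(25213+99.8) = 0.996057
A(seal-flush unit) = MTBF/(MTBF+MTTR) = 23134/(23134+60.0) = 0.997413
Series availability: 0.996057 × 0.997413 = 0.99348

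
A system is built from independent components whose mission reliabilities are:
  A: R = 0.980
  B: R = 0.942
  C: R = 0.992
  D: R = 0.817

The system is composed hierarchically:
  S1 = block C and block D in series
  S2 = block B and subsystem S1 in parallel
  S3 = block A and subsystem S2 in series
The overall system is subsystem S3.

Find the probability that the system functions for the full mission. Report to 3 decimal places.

Series (C and D): 0.99200 × 0.81700 = 0.81046
Parallel (B and [0.81046]): 1 − (1 − 0.94200)(1 − 0.81046) = 0.98901
Series (A and [0.98901]): 0.98000 × 0.98901 = 0.969

0.969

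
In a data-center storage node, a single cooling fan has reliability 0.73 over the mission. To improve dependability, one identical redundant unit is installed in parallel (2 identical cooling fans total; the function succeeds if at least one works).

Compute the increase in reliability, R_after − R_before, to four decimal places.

R_before = 0.73
R_after = 1 − (1 − 0.73)^2 = 0.9271
ΔR = 0.9271 − 0.73 = 0.1971

0.1971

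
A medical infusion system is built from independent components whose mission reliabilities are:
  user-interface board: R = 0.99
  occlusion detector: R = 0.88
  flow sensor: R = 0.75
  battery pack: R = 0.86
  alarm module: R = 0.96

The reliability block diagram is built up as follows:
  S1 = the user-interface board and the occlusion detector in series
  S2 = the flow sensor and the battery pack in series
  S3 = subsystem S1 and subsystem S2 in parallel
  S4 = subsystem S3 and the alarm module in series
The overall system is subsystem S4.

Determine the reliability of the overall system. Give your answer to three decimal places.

Series (user-interface board and occlusion detector): 0.99000 × 0.88000 = 0.87120
Series (flow sensor and battery pack): 0.75000 × 0.86000 = 0.64500
Parallel ([0.87120] and [0.64500]): 1 − (1 − 0.87120)(1 − 0.64500) = 0.95428
Series ([0.95428] and alarm module): 0.95428 × 0.96000 = 0.916

0.916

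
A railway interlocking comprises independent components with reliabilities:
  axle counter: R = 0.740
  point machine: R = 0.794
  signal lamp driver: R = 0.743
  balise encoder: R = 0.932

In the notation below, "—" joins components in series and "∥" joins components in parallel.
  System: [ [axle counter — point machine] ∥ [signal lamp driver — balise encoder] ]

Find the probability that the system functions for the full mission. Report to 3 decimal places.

0.873

Series (axle counter and point machine): 0.74000 × 0.79400 = 0.58756
Series (signal lamp driver and balise encoder): 0.74300 × 0.93200 = 0.69248
Parallel ([0.58756] and [0.69248]): 1 − (1 − 0.58756)(1 − 0.69248) = 0.873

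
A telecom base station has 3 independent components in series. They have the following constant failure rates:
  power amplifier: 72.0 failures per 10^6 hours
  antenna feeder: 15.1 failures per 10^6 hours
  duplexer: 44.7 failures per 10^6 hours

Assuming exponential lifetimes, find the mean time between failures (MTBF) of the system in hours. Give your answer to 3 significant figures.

Series of exponential components: λ_sys = Σ λ_i
λ_sys = 0.0000720 + 0.0000151 + 0.0000447 = 1.3180e-04 /h
MTBF = 1 / λ_sys = 7590 h

7590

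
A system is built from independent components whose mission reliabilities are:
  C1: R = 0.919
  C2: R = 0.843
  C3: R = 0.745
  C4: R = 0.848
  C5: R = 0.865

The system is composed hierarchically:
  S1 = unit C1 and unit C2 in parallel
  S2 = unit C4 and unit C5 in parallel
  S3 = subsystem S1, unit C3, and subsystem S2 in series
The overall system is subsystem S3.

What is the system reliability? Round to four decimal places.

0.7204

Parallel (C1 and C2): 1 − (1 − 0.919000)(1 − 0.843000) = 0.987283
Parallel (C4 and C5): 1 − (1 − 0.848000)(1 − 0.865000) = 0.979480
Series ([0.987283], C3, and [0.979480]): 0.987283 × 0.745000 × 0.979480 = 0.7204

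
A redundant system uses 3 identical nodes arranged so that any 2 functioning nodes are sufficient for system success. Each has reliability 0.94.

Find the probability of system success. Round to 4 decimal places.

R = Σ_{i=2}^{3} C(3,i) p^i (1−p)^{3−i} with p = 0.94
C(3,2)·0.94^2·0.06^1 = 0.159048
C(3,3)·0.94^3·0.06^0 = 0.830584
Sum = 0.9896

0.9896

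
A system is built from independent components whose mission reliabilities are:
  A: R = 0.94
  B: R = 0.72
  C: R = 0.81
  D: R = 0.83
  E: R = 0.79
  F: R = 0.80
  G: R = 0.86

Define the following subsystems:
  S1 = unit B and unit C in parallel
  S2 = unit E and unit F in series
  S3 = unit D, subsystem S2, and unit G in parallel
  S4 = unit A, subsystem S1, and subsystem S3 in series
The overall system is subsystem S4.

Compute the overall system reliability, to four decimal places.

Parallel (B and C): 1 − (1 − 0.720000)(1 − 0.810000) = 0.946800
Series (E and F): 0.790000 × 0.800000 = 0.632000
Parallel (D, [0.632000], and G): 1 − (1 − 0.830000)(1 − 0.632000)(1 − 0.860000) = 0.991242
Series (A, [0.946800], and [0.991242]): 0.940000 × 0.946800 × 0.991242 = 0.8822

0.8822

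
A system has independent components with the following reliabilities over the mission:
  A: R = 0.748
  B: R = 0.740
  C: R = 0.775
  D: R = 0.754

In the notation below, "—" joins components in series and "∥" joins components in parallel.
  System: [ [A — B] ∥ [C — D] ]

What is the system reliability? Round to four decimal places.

0.8144

Series (A and B): 0.748000 × 0.740000 = 0.553520
Series (C and D): 0.775000 × 0.754000 = 0.584350
Parallel ([0.553520] and [0.584350]): 1 − (1 − 0.553520)(1 − 0.584350) = 0.8144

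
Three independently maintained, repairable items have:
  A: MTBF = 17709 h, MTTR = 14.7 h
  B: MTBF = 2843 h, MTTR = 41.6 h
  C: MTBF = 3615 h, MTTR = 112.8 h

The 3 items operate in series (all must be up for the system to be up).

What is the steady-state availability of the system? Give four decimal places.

A(A) = MTBF/(MTBF+MTTR) = 17709/(17709+14.7) = 0.999171
A(B) = MTBF/(MTBF+MTTR) = 2843/(2843+41.6) = 0.985579
A(C) = MTBF/(MTBF+MTTR) = 3615/(3615+112.8) = 0.969741
Series availability: 0.999171 × 0.985579 × 0.969741 = 0.9550

0.9550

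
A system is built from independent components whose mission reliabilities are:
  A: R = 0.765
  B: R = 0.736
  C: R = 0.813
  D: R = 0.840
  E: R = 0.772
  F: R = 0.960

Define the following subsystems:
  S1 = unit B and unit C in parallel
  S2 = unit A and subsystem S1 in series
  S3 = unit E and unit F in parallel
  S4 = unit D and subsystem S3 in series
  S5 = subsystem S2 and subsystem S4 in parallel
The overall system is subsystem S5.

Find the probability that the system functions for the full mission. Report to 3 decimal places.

0.954

Parallel (B and C): 1 − (1 − 0.73600)(1 − 0.81300) = 0.95063
Series (A and [0.95063]): 0.76500 × 0.95063 = 0.72723
Parallel (E and F): 1 − (1 − 0.77200)(1 − 0.96000) = 0.99088
Series (D and [0.99088]): 0.84000 × 0.99088 = 0.83234
Parallel ([0.72723] and [0.83234]): 1 − (1 − 0.72723)(1 − 0.83234) = 0.954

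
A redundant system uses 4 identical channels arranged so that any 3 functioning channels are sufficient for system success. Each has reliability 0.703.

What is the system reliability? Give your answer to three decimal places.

R = Σ_{i=3}^{4} C(4,i) p^i (1−p)^{4−i} with p = 0.703
C(4,3)·0.703^3·0.297^1 = 0.41275
C(4,4)·0.703^4·0.297^0 = 0.24424
Sum = 0.657

0.657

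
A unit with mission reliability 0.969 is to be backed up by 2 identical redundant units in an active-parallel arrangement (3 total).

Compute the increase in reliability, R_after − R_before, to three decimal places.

R_before = 0.969
R_after = 1 − (1 − 0.969)^3 = 1.000
ΔR = 1.000 − 0.969 = 0.031

0.031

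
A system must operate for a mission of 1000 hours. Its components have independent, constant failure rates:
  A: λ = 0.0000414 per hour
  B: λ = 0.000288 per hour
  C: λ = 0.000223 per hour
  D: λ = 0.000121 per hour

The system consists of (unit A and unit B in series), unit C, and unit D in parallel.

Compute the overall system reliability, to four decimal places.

0.9936

R(A) = exp(−0.0000414 × 1000) = 0.959445
R(B) = exp(−0.000288 × 1000) = 0.749762
R(C) = exp(−0.000223 × 1000) = 0.800115
R(D) = exp(−0.000121 × 1000) = 0.886034
Series (A and B): 0.959445 × 0.749762 = 0.719355
Parallel ([0.719355], C, and D): 1 − (1 − 0.719355)(1 − 0.800115)(1 − 0.886034) = 0.9936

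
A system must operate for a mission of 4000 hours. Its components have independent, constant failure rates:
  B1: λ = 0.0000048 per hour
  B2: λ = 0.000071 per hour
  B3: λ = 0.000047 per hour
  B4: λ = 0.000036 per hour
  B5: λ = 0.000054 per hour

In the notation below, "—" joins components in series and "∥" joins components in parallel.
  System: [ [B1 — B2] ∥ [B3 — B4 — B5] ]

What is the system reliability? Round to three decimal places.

0.890

R(B1) = exp(−0.0000048 × 4000) = 0.98098
R(B2) = exp(−0.000071 × 4000) = 0.75277
R(B3) = exp(−0.000047 × 4000) = 0.82861
R(B4) = exp(−0.000036 × 4000) = 0.86589
R(B5) = exp(−0.000054 × 4000) = 0.80574
Series (B1 and B2): 0.98098 × 0.75277 = 0.73845
Series (B3, B4, and B5): 0.82861 × 0.86589 × 0.80574 = 0.57811
Parallel ([0.73845] and [0.57811]): 1 − (1 − 0.73845)(1 − 0.57811) = 0.890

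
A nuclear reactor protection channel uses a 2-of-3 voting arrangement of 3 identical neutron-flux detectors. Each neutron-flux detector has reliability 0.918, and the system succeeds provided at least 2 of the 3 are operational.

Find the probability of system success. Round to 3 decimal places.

R = Σ_{i=2}^{3} C(3,i) p^i (1−p)^{3−i} with p = 0.918
C(3,2)·0.918^2·0.082^1 = 0.20731
C(3,3)·0.918^3·0.082^0 = 0.77362
Sum = 0.981

0.981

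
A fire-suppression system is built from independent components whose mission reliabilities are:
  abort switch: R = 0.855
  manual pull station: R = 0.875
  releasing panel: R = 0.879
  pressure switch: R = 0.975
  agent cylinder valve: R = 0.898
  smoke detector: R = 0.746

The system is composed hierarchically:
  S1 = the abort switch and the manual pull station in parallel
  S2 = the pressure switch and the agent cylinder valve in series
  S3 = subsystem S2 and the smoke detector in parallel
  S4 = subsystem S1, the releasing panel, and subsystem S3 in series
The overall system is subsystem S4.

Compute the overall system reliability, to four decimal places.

Parallel (abort switch and manual pull station): 1 − (1 − 0.855000)(1 − 0.875000) = 0.981875
Series (pressure switch and agent cylinder valve): 0.975000 × 0.898000 = 0.875550
Parallel ([0.875550] and smoke detector): 1 − (1 − 0.875550)(1 − 0.746000) = 0.968390
Series ([0.981875], releasing panel, and [0.968390]): 0.981875 × 0.879000 × 0.968390 = 0.8358

0.8358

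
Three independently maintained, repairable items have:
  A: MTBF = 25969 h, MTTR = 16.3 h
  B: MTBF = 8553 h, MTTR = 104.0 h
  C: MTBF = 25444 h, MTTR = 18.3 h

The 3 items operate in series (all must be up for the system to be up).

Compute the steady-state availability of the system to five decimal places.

A(A) = MTBF/(MTBF+MTTR) = 25969/(25969+16.3) = 0.999373
A(B) = MTBF/(MTBF+MTTR) = 8553/(8553+104.0) = 0.987987
A(C) = MTBF/(MTBF+MTTR) = 25444/(25444+18.3) = 0.999281
Series availability: 0.999373 × 0.987987 × 0.999281 = 0.98666

0.98666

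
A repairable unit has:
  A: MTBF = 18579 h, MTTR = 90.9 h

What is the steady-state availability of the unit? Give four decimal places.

A(A) = MTBF/(MTBF+MTTR) = 18579/(18579+90.9) = 0.9951

0.9951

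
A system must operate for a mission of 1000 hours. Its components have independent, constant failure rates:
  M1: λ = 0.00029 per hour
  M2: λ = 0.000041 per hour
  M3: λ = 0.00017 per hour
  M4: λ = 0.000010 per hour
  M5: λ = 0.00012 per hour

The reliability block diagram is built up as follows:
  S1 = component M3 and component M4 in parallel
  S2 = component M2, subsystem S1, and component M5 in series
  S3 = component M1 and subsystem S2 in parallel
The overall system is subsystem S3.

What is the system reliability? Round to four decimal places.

0.9622

R(M1) = exp(−0.00029 × 1000) = 0.748264
R(M2) = exp(−0.000041 × 1000) = 0.959829
R(M3) = exp(−0.00017 × 1000) = 0.843665
R(M4) = exp(−0.000010 × 1000) = 0.990050
R(M5) = exp(−0.00012 × 1000) = 0.886920
Parallel (M3 and M4): 1 − (1 − 0.843665)(1 − 0.990050) = 0.998444
Series (M2, [0.998444], and M5): 0.959829 × 0.998444 × 0.886920 = 0.849967
Parallel (M1 and [0.849967]): 1 − (1 − 0.748264)(1 − 0.849967) = 0.9622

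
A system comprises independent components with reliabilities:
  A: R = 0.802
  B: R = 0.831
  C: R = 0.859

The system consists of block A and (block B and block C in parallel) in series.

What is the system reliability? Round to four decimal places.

0.7829

Parallel (B and C): 1 − (1 − 0.831000)(1 − 0.859000) = 0.976171
Series (A and [0.976171]): 0.802000 × 0.976171 = 0.7829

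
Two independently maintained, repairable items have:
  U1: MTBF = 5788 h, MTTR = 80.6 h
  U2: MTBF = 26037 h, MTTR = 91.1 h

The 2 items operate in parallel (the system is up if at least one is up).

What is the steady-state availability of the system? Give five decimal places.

0.99995

A(U1) = MTBF/(MTBF+MTTR) = 5788/(5788+80.6) = 0.986266
A(U2) = MTBF/(MTBF+MTTR) = 26037/(26037+91.1) = 0.996513
Parallel availability: 1 − (1 − 0.986266)(1 − 0.996513) = 0.99995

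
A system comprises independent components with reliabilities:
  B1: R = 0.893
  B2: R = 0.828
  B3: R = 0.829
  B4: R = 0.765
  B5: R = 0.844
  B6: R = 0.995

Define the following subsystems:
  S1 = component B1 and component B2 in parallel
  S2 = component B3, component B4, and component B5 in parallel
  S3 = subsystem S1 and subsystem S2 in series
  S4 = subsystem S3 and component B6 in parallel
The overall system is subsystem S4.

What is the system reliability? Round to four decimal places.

0.9999

Parallel (B1 and B2): 1 − (1 − 0.893000)(1 − 0.828000) = 0.981596
Parallel (B3, B4, and B5): 1 − (1 − 0.829000)(1 − 0.765000)(1 − 0.844000) = 0.993731
Series ([0.981596] and [0.993731]): 0.981596 × 0.993731 = 0.975442
Parallel ([0.975442] and B6): 1 − (1 − 0.975442)(1 − 0.995000) = 0.9999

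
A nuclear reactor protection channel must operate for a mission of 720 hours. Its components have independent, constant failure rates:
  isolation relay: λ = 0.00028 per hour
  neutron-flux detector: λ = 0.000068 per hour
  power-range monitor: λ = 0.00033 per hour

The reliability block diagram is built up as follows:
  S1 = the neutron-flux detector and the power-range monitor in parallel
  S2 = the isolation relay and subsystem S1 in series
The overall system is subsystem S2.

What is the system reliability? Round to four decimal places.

R(isolation relay) = exp(−0.00028 × 720) = 0.817422
R(neutron-flux detector) = exp(−0.000068 × 720) = 0.952219
R(power-range monitor) = exp(−0.00033 × 720) = 0.788518
Parallel (neutron-flux detector and power-range monitor): 1 − (1 − 0.952219)(1 − 0.788518) = 0.989895
Series (isolation relay and [0.989895]): 0.817422 × 0.989895 = 0.8092

0.8092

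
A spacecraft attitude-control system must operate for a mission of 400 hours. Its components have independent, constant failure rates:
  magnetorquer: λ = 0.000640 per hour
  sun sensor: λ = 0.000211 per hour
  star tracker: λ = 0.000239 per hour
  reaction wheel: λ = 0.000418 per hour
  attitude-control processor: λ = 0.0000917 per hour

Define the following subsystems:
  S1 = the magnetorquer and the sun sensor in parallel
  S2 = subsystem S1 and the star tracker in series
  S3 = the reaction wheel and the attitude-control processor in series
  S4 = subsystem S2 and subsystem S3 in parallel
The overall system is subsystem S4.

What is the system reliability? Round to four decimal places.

R(magnetorquer) = exp(−0.000640 × 400) = 0.774142
R(sun sensor) = exp(−0.000211 × 400) = 0.919064
R(star tracker) = exp(−0.000239 × 400) = 0.908827
R(reaction wheel) = exp(−0.000418 × 400) = 0.846030
R(attitude-control processor) = exp(−0.0000917 × 400) = 0.963985
Parallel (magnetorquer and sun sensor): 1 − (1 − 0.774142)(1 − 0.919064) = 0.981720
Series ([0.981720] and star tracker): 0.981720 × 0.908827 = 0.892214
Series (reaction wheel and attitude-control processor): 0.846030 × 0.963985 = 0.815560
Parallel ([0.892214] and [0.815560]): 1 − (1 − 0.892214)(1 − 0.815560) = 0.9801

0.9801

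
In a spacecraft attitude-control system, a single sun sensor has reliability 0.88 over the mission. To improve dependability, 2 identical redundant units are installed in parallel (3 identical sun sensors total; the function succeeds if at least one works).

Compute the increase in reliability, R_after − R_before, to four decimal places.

0.1183

R_before = 0.88
R_after = 1 − (1 − 0.88)^3 = 0.9983
ΔR = 0.9983 − 0.88 = 0.1183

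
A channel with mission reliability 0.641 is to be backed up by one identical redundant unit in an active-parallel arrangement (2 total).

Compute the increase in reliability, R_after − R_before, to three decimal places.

R_before = 0.641
R_after = 1 − (1 − 0.641)^2 = 0.871
ΔR = 0.871 − 0.641 = 0.230

0.230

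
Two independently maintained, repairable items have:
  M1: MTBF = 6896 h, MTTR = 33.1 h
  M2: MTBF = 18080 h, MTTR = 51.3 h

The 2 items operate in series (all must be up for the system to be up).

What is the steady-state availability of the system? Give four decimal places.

0.9924

A(M1) = MTBF/(MTBF+MTTR) = 6896/(6896+33.1) = 0.995223
A(M2) = MTBF/(MTBF+MTTR) = 18080/(18080+51.3) = 0.997171
Series availability: 0.995223 × 0.997171 = 0.9924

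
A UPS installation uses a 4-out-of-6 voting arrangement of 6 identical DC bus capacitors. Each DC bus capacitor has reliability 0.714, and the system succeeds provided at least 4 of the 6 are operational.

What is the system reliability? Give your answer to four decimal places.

0.7698

R = Σ_{i=4}^{6} C(6,i) p^i (1−p)^{6−i} with p = 0.714
C(6,4)·0.714^4·0.286^2 = 0.318872
C(6,5)·0.714^5·0.286^1 = 0.318426
C(6,6)·0.714^6·0.286^0 = 0.132492
Sum = 0.7698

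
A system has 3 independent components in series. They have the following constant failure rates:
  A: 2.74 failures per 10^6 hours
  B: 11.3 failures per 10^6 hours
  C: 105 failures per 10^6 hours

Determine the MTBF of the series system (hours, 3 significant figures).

Series of exponential components: λ_sys = Σ λ_i
λ_sys = 0.00000274 + 0.0000113 + 0.000105 = 1.1904e-04 /h
MTBF = 1 / λ_sys = 8400 h

8400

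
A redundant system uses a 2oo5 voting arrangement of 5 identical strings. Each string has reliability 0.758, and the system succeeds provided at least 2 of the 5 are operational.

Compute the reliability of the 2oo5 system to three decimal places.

R = Σ_{i=2}^{5} C(5,i) p^i (1−p)^{5−i} with p = 0.758
C(5,2)·0.758^2·0.242^3 = 0.08143
C(5,3)·0.758^3·0.242^2 = 0.25506
C(5,4)·0.758^4·0.242^1 = 0.39945
C(5,5)·0.758^5·0.242^0 = 0.25023
Sum = 0.986

0.986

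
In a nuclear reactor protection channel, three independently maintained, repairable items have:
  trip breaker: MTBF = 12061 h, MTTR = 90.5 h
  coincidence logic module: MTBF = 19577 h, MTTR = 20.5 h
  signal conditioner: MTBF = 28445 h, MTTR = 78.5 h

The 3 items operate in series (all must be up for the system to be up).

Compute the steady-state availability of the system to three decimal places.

A(trip breaker) = MTBF/(MTBF+MTTR) = 12061/(12061+90.5) = 0.992552
A(coincidence logic module) = MTBF/(MTBF+MTTR) = 19577/(19577+20.5) = 0.998954
A(signal conditioner) = MTBF/(MTBF+MTTR) = 28445/(28445+78.5) = 0.997248
Series availability: 0.992552 × 0.998954 × 0.997248 = 0.989

0.989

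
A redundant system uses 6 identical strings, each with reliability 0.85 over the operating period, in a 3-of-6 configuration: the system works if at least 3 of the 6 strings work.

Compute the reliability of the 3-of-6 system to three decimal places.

R = Σ_{i=3}^{6} C(6,i) p^i (1−p)^{6−i} with p = 0.85
C(6,3)·0.85^3·0.15^3 = 0.04145
C(6,4)·0.85^4·0.15^2 = 0.17618
C(6,5)·0.85^5·0.15^1 = 0.39933
C(6,6)·0.85^6·0.15^0 = 0.37715
Sum = 0.994

0.994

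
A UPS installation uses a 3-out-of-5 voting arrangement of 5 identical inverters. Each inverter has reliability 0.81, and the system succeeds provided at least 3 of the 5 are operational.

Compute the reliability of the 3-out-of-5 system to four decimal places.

R = Σ_{i=3}^{5} C(5,i) p^i (1−p)^{5−i} with p = 0.81
C(5,3)·0.81^3·0.19^2 = 0.191850
C(5,4)·0.81^4·0.19^1 = 0.408944
C(5,5)·0.81^5·0.19^0 = 0.348678
Sum = 0.9495

0.9495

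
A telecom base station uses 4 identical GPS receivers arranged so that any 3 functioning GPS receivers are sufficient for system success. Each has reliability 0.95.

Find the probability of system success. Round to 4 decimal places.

R = Σ_{i=3}^{4} C(4,i) p^i (1−p)^{4−i} with p = 0.95
C(4,3)·0.95^3·0.05^1 = 0.171475
C(4,4)·0.95^4·0.05^0 = 0.814506
Sum = 0.9860

0.9860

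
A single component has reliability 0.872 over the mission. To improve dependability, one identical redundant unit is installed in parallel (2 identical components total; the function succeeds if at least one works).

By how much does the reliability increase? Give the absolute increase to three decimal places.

0.112

R_before = 0.872
R_after = 1 − (1 − 0.872)^2 = 0.984
ΔR = 0.984 − 0.872 = 0.112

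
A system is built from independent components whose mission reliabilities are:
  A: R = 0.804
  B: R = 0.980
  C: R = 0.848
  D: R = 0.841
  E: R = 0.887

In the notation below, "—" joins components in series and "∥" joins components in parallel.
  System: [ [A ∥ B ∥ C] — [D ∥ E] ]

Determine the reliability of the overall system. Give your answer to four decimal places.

0.9814

Parallel (A, B, and C): 1 − (1 − 0.804000)(1 − 0.980000)(1 − 0.848000) = 0.999404
Parallel (D and E): 1 − (1 − 0.841000)(1 − 0.887000) = 0.982033
Series ([0.999404] and [0.982033]): 0.999404 × 0.982033 = 0.9814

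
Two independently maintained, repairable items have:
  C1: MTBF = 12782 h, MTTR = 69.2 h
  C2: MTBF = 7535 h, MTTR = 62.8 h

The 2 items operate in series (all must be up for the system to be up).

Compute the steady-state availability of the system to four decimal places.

A(C1) = MTBF/(MTBF+MTTR) = 12782/(12782+69.2) = 0.994615
A(C2) = MTBF/(MTBF+MTTR) = 7535/(7535+62.8) = 0.991734
Series availability: 0.994615 × 0.991734 = 0.9864

0.9864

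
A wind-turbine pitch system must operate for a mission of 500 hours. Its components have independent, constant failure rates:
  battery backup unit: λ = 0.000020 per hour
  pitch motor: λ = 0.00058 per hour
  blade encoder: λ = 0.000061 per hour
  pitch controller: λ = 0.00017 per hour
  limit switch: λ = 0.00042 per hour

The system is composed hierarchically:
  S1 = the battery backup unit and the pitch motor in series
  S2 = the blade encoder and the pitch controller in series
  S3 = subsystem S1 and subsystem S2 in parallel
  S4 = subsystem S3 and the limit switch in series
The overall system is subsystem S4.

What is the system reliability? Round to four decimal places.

0.7877

R(battery backup unit) = exp(−0.000020 × 500) = 0.990050
R(pitch motor) = exp(−0.00058 × 500) = 0.748264
R(blade encoder) = exp(−0.000061 × 500) = 0.969960
R(pitch controller) = exp(−0.00017 × 500) = 0.918512
R(limit switch) = exp(−0.00042 × 500) = 0.810584
Series (battery backup unit and pitch motor): 0.990050 × 0.748264 = 0.740819
Series (blade encoder and pitch controller): 0.969960 × 0.918512 = 0.890920
Parallel ([0.740819] and [0.890920]): 1 − (1 − 0.740819)(1 − 0.890920) = 0.971729
Series ([0.971729] and limit switch): 0.971729 × 0.810584 = 0.7877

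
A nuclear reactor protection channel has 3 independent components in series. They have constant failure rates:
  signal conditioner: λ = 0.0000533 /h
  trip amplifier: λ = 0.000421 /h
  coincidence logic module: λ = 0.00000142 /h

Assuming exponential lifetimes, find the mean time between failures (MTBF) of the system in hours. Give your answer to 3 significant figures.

2100

Series of exponential components: λ_sys = Σ λ_i
λ_sys = 0.0000533 + 0.000421 + 0.00000142 = 4.7572e-04 /h
MTBF = 1 / λ_sys = 2100 h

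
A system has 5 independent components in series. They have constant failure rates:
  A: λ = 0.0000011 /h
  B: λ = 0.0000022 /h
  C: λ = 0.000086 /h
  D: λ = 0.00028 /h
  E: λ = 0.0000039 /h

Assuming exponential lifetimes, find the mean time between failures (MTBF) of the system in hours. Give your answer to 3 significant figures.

Series of exponential components: λ_sys = Σ λ_i
λ_sys = 0.0000011 + 0.0000022 + 0.000086 + 0.00028 + 0.0000039 = 3.7320e-04 /h
MTBF = 1 / λ_sys = 2680 h

2680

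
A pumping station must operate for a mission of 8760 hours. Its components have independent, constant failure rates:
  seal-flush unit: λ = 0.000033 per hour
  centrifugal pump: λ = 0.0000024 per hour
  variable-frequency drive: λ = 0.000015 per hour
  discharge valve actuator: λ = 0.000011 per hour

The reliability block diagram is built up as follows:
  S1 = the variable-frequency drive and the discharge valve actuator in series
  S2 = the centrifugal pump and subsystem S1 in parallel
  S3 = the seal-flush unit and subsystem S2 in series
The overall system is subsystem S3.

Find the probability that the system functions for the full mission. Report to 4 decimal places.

0.7458

R(seal-flush unit) = exp(−0.000033 × 8760) = 0.748952
R(centrifugal pump) = exp(−0.0000024 × 8760) = 0.979195
R(variable-frequency drive) = exp(−0.000015 × 8760) = 0.876867
R(discharge valve actuator) = exp(−0.000011 × 8760) = 0.908137
Series (variable-frequency drive and discharge valve actuator): 0.876867 × 0.908137 = 0.796315
Parallel (centrifugal pump and [0.796315]): 1 − (1 − 0.979195)(1 − 0.796315) = 0.995762
Series (seal-flush unit and [0.995762]): 0.748952 × 0.995762 = 0.7458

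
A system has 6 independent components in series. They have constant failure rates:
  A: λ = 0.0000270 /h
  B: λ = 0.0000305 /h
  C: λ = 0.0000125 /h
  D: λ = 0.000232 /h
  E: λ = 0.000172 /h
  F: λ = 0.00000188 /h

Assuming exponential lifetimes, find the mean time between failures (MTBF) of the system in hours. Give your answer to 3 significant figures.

2100

Series of exponential components: λ_sys = Σ λ_i
λ_sys = 0.0000270 + 0.0000305 + 0.0000125 + 0.000232 + 0.000172 + 0.00000188 = 4.7588e-04 /h
MTBF = 1 / λ_sys = 2100 h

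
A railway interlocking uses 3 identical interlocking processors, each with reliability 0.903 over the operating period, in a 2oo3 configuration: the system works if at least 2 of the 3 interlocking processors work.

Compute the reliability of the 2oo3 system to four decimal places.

R = Σ_{i=2}^{3} C(3,i) p^i (1−p)^{3−i} with p = 0.903
C(3,2)·0.903^2·0.097^1 = 0.237284
C(3,3)·0.903^3·0.097^0 = 0.736314
Sum = 0.9736

0.9736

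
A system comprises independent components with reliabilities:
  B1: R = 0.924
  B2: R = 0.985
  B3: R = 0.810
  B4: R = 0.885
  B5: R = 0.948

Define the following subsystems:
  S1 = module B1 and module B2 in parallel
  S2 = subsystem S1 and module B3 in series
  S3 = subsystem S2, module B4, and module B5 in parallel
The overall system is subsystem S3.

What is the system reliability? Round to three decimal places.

Parallel (B1 and B2): 1 − (1 − 0.92400)(1 − 0.98500) = 0.99886
Series ([0.99886] and B3): 0.99886 × 0.81000 = 0.80908
Parallel ([0.80908], B4, and B5): 1 − (1 − 0.80908)(1 − 0.88500)(1 − 0.94800) = 0.999

0.999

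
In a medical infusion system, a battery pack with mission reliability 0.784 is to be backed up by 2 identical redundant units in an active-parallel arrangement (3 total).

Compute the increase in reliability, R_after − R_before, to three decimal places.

R_before = 0.784
R_after = 1 − (1 − 0.784)^3 = 0.990
ΔR = 0.990 − 0.784 = 0.206

0.206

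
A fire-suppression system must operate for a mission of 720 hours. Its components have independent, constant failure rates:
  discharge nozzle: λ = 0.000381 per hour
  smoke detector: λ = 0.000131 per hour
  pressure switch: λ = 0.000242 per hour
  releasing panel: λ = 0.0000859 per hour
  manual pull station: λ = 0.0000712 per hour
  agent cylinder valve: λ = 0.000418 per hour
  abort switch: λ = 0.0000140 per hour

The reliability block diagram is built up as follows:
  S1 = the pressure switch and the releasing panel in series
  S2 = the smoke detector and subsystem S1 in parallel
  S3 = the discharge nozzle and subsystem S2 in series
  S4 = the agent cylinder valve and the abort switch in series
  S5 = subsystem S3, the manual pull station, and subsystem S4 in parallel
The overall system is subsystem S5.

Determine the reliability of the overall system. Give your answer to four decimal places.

R(discharge nozzle) = exp(−0.000381 × 720) = 0.760089
R(smoke detector) = exp(−0.000131 × 720) = 0.909992
R(pressure switch) = exp(−0.000242 × 720) = 0.840095
R(releasing panel) = exp(−0.0000859 × 720) = 0.940026
R(manual pull station) = exp(−0.0000712 × 720) = 0.950028
R(agent cylinder valve) = exp(−0.000418 × 720) = 0.740107
R(abort switch) = exp(−0.0000140 × 720) = 0.989971
Series (pressure switch and releasing panel): 0.840095 × 0.940026 = 0.789711
Parallel (smoke detector and [0.789711]): 1 − (1 − 0.909992)(1 − 0.789711) = 0.981072
Series (discharge nozzle and [0.981072]): 0.760089 × 0.981072 = 0.745702
Series (agent cylinder valve and abort switch): 0.740107 × 0.989971 = 0.732684
Parallel ([0.745702], manual pull station, and [0.732684]): 1 − (1 − 0.745702)(1 − 0.950028)(1 − 0.732684) = 0.9966

0.9966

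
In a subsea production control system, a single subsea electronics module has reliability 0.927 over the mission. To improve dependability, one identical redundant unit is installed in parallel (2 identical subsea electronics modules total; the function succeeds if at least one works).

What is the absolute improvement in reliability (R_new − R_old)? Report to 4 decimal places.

R_before = 0.927
R_after = 1 − (1 − 0.927)^2 = 0.9947
ΔR = 0.9947 − 0.927 = 0.0677

0.0677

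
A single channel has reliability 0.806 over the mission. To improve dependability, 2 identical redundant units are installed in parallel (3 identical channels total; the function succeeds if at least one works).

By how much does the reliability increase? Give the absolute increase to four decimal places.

R_before = 0.806
R_after = 1 − (1 − 0.806)^3 = 0.9927
ΔR = 0.9927 − 0.806 = 0.1867

0.1867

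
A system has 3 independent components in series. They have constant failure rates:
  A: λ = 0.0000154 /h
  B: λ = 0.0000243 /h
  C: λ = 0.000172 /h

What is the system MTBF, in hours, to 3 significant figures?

4720

Series of exponential components: λ_sys = Σ λ_i
λ_sys = 0.0000154 + 0.0000243 + 0.000172 = 2.1170e-04 /h
MTBF = 1 / λ_sys = 4720 h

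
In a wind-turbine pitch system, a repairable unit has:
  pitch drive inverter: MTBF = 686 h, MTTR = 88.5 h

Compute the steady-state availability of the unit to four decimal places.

0.8857

A(pitch drive inverter) = MTBF/(MTBF+MTTR) = 686/(686+88.5) = 0.8857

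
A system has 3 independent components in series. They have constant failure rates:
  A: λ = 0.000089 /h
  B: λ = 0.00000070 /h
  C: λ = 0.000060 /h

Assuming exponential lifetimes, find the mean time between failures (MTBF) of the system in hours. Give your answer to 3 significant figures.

Series of exponential components: λ_sys = Σ λ_i
λ_sys = 0.000089 + 0.00000070 + 0.000060 = 1.4970e-04 /h
MTBF = 1 / λ_sys = 6680 h

6680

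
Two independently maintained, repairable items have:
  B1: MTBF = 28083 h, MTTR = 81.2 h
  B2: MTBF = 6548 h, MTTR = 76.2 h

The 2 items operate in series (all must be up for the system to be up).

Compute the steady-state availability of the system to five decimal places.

A(B1) = MTBF/(MTBF+MTTR) = 28083/(28083+81.2) = 0.997117
A(B2) = MTBF/(MTBF+MTTR) = 6548/(6548+76.2) = 0.988497
Series availability: 0.997117 × 0.988497 = 0.98565

0.98565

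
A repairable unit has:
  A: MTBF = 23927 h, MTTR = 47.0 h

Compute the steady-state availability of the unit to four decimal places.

0.9980

A(A) = MTBF/(MTBF+MTTR) = 23927/(23927+47.0) = 0.9980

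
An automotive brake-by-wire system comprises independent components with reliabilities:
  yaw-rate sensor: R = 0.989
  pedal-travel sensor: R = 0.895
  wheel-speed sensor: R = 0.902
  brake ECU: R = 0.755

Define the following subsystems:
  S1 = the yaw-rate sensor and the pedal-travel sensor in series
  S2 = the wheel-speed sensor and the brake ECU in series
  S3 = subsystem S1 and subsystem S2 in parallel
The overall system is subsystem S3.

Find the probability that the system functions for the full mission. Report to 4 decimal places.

0.9634

Series (yaw-rate sensor and pedal-travel sensor): 0.989000 × 0.895000 = 0.885155
Series (wheel-speed sensor and brake ECU): 0.902000 × 0.755000 = 0.681010
Parallel ([0.885155] and [0.681010]): 1 − (1 − 0.885155)(1 − 0.681010) = 0.9634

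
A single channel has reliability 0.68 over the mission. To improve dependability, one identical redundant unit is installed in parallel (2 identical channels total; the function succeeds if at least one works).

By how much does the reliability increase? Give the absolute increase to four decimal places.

R_before = 0.68
R_after = 1 − (1 − 0.68)^2 = 0.8976
ΔR = 0.8976 − 0.68 = 0.2176

0.2176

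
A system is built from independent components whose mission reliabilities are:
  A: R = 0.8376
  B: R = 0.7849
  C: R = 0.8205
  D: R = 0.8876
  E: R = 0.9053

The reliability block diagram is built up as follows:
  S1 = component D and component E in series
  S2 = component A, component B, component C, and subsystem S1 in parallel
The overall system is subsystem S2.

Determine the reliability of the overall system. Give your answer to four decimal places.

0.9988

Series (D and E): 0.887600 × 0.905300 = 0.803544
Parallel (A, B, C, and [0.803544]): 1 − (1 − 0.837600)(1 − 0.784900)(1 − 0.820500)(1 − 0.803544) = 0.9988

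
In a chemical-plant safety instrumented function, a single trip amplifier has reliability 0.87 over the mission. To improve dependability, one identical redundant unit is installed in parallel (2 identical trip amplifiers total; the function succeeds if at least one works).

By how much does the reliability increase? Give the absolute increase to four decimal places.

0.1131

R_before = 0.87
R_after = 1 − (1 − 0.87)^2 = 0.9831
ΔR = 0.9831 − 0.87 = 0.1131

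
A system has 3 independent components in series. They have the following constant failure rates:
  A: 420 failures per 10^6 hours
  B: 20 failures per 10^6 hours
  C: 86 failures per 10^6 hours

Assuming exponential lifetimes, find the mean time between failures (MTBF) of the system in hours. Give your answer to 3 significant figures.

1900

Series of exponential components: λ_sys = Σ λ_i
λ_sys = 0.00042 + 0.000020 + 0.000086 = 5.2600e-04 /h
MTBF = 1 / λ_sys = 1900 h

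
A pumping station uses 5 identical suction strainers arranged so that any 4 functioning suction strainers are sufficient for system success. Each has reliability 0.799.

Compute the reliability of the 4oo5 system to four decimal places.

0.7352

R = Σ_{i=4}^{5} C(5,i) p^i (1−p)^{5−i} with p = 0.799
C(5,4)·0.799^4·0.201^1 = 0.409594
C(5,5)·0.799^5·0.201^0 = 0.325637
Sum = 0.7352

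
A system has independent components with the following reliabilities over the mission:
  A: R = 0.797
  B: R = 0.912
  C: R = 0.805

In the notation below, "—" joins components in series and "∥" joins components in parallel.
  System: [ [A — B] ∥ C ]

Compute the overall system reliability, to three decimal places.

Series (A and B): 0.79700 × 0.91200 = 0.72686
Parallel ([0.72686] and C): 1 − (1 − 0.72686)(1 − 0.80500) = 0.947

0.947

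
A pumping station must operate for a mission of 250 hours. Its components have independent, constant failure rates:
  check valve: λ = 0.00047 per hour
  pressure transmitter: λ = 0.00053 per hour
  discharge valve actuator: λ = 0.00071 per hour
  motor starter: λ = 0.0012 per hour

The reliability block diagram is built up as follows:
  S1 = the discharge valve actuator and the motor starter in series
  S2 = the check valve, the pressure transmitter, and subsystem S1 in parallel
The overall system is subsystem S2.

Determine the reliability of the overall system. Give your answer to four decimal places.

R(check valve) = exp(−0.00047 × 250) = 0.889141
R(pressure transmitter) = exp(−0.00053 × 250) = 0.875903
R(discharge valve actuator) = exp(−0.00071 × 250) = 0.837361
R(motor starter) = exp(−0.0012 × 250) = 0.740818
Series (discharge valve actuator and motor starter): 0.837361 × 0.740818 = 0.620332
Parallel (check valve, pressure transmitter, and [0.620332]): 1 − (1 − 0.889141)(1 − 0.875903)(1 − 0.620332) = 0.9948

0.9948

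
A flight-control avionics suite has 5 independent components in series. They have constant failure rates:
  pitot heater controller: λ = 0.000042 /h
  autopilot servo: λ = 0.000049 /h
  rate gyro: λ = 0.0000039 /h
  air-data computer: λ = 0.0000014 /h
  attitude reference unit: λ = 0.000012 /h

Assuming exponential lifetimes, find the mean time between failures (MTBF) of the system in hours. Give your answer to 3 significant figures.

Series of exponential components: λ_sys = Σ λ_i
λ_sys = 0.000042 + 0.000049 + 0.0000039 + 0.0000014 + 0.000012 = 1.0830e-04 /h
MTBF = 1 / λ_sys = 9230 h

9230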